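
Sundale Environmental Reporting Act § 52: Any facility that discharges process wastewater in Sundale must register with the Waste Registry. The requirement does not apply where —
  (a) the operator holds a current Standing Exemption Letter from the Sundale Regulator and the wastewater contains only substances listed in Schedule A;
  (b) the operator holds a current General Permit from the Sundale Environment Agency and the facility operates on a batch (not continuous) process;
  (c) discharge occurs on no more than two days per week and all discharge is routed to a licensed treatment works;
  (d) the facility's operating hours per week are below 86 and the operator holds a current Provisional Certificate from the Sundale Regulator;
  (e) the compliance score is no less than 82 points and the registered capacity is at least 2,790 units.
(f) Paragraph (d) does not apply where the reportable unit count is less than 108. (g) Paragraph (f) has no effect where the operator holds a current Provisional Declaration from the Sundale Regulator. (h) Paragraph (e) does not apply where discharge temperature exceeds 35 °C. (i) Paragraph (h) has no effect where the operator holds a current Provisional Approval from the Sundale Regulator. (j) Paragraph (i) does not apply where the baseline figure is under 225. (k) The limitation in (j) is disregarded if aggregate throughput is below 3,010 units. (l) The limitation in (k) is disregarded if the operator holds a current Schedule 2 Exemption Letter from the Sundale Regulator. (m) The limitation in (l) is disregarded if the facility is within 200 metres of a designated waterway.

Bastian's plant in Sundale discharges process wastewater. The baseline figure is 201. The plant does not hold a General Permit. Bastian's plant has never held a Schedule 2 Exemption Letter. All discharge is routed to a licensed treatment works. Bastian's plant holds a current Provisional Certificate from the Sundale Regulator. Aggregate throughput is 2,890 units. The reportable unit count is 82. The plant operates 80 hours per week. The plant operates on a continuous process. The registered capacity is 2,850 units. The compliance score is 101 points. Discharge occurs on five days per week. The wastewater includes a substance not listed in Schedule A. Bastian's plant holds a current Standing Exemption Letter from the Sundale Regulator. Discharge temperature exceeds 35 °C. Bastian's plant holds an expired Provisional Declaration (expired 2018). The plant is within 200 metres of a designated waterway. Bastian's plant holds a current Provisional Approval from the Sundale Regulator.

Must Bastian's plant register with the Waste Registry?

Exception (a) requires that the wastewater contains only substances listed in Schedule A; but the wastewater includes a non-Schedule-A substance, so (a) is unavailable.
Exception (b) requires that the operator holds a current General Permit from the Sundale Environment Agency; but no General Permit is held, so (b) is unavailable.
Exception (c) requires that discharge occurs on no more than two days per week; but discharge occurs on five days per week, so (c) is unavailable.
Exception (d) is satisfied on its face — the facility's operating hours per week are 80, below the 86 limit; a current Provisional Certificate is held. But: (f) operates against (d): the reportable unit count is 82, less than the 108 limit. (g) is not triggered (there is no Provisional Declaration in force), so (f) stands. So (d) is unavailable.
Exception (e)'s conditions are all satisfied: the compliance score is 101 points, meeting the 82 points threshold; the registered capacity is 2,850 units, meeting the 2,790 units threshold. As to paragraphs (h)–(m): (h) is engaged (discharge temperature exceeds 35 °C), but is displaced by (i): (i) operates against (h): a current Provisional Approval is held. (j) would limit (i) — the baseline figure is 201, under the 225 limit — but (k) sets (j) aside: (k) operates — aggregate throughput is 2,890 units, below the 3,010 units limit. (l) is not triggered (the Schedule 2 Exemption Letter is not current), so (k) stands. So (e) applies.

No — exception (e) applies; Bastian's plant is not required to register with the Waste Registry.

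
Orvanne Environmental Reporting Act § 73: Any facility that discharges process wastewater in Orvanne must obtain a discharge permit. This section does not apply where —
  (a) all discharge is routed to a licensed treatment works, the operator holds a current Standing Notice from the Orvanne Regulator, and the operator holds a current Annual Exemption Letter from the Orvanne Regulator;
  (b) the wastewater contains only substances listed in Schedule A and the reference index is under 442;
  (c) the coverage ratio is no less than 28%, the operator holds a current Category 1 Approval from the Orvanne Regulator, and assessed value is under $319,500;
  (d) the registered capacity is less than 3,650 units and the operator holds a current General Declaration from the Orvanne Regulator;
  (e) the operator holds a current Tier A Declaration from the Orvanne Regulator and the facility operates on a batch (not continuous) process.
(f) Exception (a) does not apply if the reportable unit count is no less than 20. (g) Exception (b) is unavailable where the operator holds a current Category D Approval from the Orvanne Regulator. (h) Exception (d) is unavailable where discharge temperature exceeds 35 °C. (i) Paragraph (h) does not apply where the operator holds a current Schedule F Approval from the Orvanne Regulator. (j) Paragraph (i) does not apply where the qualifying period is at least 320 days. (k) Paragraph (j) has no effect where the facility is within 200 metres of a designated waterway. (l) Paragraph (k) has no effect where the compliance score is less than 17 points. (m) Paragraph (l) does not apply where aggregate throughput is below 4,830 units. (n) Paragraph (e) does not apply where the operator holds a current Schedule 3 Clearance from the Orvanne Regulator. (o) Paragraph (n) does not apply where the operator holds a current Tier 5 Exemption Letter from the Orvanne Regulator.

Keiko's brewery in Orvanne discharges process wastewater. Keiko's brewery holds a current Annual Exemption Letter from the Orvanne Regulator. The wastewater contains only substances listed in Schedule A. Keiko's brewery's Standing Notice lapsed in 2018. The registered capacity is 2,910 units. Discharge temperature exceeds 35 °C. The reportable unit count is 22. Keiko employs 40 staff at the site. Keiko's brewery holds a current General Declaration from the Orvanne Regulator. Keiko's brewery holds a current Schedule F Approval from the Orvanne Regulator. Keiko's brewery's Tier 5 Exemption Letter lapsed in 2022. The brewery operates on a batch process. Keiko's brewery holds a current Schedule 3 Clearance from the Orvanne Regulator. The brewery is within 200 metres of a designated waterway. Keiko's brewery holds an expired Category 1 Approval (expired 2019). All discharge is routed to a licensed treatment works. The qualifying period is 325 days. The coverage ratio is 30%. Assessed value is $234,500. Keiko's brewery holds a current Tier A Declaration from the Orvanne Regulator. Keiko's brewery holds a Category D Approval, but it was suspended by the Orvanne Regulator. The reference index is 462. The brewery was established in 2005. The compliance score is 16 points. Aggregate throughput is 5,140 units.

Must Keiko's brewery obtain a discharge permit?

Yes — Keiko's brewery must obtain a discharge permit.

Exception (a) does not apply: no current Standing Notice is held.
Exception (b) requires that the reference index is under 442; but the reference index is 462, not under 442, so (b) is unavailable.
Exception (c) fails — the Category 1 Approval is not current.
Exception (d): the registered capacity is 2,910 units, less than the 3,650 units limit; a current General Declaration is held — every condition holds. Turning to paragraphs (h)–(m): (h) applies — discharge temperature exceeds 35 °C. (i) would limit (h) — a current Schedule F Approval is held — but (j) sets (i) aside: (j) operates against (i): the qualifying period is 325 days, meeting the 320 days threshold. (k) operates (the brewery is within 200 m of a designated waterway), but yields to (l): (l) is triggered — the compliance score is 16 points, less than the 17 points limit. (m), which would lift (l), is not engaged — aggregate throughput is 5,140 units, not below 4,830 units. So (d) is unavailable.
Exception (e)'s conditions are all satisfied: a current Tier A Declaration is held; the facility operates on a batch process. But: (n) is engaged — a current Schedule 3 Clearance is held. (o), which would lift (n), is inapplicable — there is no Tier 5 Exemption Letter in force. Exception (e) does not apply.
No exception displaces § 73.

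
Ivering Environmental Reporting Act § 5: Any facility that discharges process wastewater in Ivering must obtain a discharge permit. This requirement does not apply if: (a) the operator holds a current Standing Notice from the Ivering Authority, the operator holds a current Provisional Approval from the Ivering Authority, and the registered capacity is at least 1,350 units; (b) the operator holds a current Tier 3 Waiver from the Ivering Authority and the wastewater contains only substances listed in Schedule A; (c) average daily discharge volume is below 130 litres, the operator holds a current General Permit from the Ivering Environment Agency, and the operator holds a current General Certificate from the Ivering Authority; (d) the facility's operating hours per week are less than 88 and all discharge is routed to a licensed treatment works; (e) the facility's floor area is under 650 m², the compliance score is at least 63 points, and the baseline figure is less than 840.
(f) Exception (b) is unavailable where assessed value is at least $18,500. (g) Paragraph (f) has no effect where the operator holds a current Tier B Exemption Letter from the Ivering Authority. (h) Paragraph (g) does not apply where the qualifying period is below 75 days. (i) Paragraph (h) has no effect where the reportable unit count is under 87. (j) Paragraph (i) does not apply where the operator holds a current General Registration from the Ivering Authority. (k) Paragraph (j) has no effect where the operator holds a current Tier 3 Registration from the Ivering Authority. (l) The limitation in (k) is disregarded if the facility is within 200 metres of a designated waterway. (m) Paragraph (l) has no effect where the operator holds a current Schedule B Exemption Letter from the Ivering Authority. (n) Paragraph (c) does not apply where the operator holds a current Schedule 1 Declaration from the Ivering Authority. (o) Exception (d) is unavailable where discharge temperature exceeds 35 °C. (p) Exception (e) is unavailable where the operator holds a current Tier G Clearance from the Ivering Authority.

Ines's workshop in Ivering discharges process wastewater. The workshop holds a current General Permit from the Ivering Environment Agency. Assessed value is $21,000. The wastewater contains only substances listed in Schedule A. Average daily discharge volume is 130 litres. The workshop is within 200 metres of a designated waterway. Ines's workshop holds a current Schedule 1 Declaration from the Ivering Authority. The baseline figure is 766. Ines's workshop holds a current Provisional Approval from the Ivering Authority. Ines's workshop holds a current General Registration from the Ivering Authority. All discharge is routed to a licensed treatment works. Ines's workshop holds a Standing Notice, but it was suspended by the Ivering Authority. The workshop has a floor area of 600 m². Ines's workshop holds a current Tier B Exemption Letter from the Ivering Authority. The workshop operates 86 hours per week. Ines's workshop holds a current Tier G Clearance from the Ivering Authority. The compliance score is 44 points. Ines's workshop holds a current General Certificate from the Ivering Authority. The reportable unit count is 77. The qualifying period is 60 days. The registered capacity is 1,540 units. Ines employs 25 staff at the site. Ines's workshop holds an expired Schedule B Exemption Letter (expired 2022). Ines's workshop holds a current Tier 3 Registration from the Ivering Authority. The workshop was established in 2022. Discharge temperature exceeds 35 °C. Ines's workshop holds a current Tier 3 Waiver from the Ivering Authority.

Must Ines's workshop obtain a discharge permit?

Exception (a) fails — no current Standing Notice is held.
All of (b)'s requirements are met (a current Tier 3 Waiver is held; the wastewater is Schedule-A-only). Turning to paragraphs (f)–(m): (f) is engaged — assessed value is $21,000, meeting the $18,500 threshold. (g) would limit (f) — a current Tier B Exemption Letter is held — but (h) sets (g) aside: (h) operates against (g): the qualifying period is 60 days, below the 75 days limit. (i) would limit (h) — the reportable unit count is 77, under the 87 limit — but (j) sets (i) aside: (j) operates — a current General Registration is held. (k) operates (a current Tier 3 Registration is held), but yields to (l): (l) applies — the workshop is within 200 m of a designated waterway. (m), which would lift (l), is not triggered — the Schedule B Exemption Letter is not current. (b) is therefore removed.
Exception (c) does not apply: average daily discharge volume is 130 litres, not below 130 litres.
Exception (d)'s conditions are all satisfied: the facility's operating hours per week are 86, less than the 88 limit; discharge is routed to a licensed treatment works. But applying paragraph (o): (o) operates against (d): discharge temperature exceeds 35 °C. (d) is therefore removed.
Exception (e) fails — the compliance score is 44 points, short of 63 points.
No exception applies. The general rule governs.

Yes — Ines's workshop must obtain a discharge permit.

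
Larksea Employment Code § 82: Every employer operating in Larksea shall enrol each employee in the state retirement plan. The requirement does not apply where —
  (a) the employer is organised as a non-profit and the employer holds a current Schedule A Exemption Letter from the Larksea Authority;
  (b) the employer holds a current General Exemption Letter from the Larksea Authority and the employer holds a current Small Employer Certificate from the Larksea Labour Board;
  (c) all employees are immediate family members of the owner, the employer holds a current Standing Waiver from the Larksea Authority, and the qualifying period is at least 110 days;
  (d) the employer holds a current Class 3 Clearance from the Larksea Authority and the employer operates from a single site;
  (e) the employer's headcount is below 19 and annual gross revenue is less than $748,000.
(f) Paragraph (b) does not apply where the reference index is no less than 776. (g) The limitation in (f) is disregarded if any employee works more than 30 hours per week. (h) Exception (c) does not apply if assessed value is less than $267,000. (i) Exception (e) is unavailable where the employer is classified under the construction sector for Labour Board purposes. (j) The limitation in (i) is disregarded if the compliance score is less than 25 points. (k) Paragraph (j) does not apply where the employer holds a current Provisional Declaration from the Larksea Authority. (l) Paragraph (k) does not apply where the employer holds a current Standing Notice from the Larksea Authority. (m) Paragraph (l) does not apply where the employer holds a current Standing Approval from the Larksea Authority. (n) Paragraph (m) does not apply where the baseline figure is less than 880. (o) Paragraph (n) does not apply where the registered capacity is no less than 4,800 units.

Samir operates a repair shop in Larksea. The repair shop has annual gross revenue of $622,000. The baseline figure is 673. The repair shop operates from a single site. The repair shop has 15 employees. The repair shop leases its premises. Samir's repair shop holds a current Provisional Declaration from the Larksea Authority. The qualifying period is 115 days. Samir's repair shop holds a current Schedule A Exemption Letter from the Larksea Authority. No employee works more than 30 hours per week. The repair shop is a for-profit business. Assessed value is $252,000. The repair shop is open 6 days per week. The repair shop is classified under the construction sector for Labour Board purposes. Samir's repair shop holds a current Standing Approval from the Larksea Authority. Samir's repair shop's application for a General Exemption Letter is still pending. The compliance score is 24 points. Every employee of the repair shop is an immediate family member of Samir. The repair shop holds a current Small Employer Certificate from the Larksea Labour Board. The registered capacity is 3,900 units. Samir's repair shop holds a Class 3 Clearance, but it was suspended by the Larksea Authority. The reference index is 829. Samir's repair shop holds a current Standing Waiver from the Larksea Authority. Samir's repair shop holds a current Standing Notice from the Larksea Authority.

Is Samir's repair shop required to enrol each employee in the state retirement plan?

Exception (a) requires that the employer is organised as a non-profit; but the employer is for-profit, so (a) is unavailable.
Exception (b) fails — there is no General Exemption Letter in force.
Exception (c) is satisfied on its face — every employee is an immediate family member; a current Standing Waiver is held; the qualifying period is 115 days, meeting the 110 days threshold. But applying paragraph (h): (h) is triggered — assessed value is $252,000, less than the $267,000 limit. So (c) is unavailable.
Exception (d) fails — there is no Class 3 Clearance in force.
Exception (e) is satisfied on its face — the employer's headcount is 15, below the 19 limit; annual gross revenue is $622,000, less than the $748,000 limit. As to paragraphs (i)–(o): (i) applies (the repair shop is classified under the construction sector), but is displaced by (j): (j) operates — the compliance score is 24 points, less than the 25 points limit. (k) is engaged (a current Provisional Declaration is held), but is displaced by (l): (l) operates against (k): a current Standing Notice is held. (m) would limit (l) — a current Standing Approval is held — but (n) sets (m) aside: (n) operates against (m): the baseline figure is 673, less than the 880 limit. (o), which would lift (n), is not triggered — the registered capacity is 3,900 units, short of 4,800 units. So (e) applies.

No — exception (e) applies; Samir's repair shop is not required to enrol each employee in the state retirement plan.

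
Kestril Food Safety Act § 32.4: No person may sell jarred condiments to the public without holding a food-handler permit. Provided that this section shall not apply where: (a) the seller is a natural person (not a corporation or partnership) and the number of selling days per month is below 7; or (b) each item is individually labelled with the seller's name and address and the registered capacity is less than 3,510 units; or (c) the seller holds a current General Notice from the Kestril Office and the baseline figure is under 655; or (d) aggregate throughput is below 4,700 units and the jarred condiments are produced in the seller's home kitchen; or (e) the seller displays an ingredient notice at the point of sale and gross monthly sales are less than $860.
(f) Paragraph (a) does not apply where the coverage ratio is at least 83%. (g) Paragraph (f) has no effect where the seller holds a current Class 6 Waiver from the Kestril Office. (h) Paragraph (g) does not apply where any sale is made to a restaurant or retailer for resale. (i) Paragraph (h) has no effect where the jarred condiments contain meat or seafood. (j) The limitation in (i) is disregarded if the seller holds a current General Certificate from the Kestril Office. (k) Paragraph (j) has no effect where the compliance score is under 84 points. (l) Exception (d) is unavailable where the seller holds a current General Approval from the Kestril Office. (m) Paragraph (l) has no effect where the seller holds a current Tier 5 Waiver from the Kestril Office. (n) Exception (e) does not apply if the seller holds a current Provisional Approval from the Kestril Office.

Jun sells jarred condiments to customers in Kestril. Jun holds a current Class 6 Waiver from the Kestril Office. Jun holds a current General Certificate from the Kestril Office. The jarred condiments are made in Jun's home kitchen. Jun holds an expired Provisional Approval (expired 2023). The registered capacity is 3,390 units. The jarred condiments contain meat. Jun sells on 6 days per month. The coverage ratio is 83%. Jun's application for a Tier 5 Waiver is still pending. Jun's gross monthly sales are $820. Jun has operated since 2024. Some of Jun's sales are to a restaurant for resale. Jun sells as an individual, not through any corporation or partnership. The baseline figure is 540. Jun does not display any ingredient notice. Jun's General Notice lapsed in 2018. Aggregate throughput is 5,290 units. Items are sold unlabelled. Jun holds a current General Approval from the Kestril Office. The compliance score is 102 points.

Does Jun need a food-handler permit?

Yes — Jun must hold a food-handler permit.

Exception (a): the seller is a natural person; the number of selling days per month is 6, below the 7 limit — every condition holds. But applying paragraphs (f)–(k): (f) applies — the coverage ratio is 83%, meeting the 83% threshold. (g) operates (a current Class 6 Waiver is held), but is set aside by (h): (h) is engaged — some sales are to a restaurant for resale. (i) would limit (h) — the jarred condiments contain meat — but (j) sets (i) aside: (j) applies — a current General Certificate is held. (k), which would lift (j), is not triggered — the compliance score is 102 points, not under 84 points. Exception (a) does not apply.
Exception (b) requires that each item is individually labelled with the seller's name and address; but items are sold unlabelled, so (b) is unavailable.
Exception (c) fails — no current General Notice is held.
Exception (d) fails — aggregate throughput is 5,290 units, not below 4,700 units.
Exception (e) requires that the seller displays an ingredient notice at the point of sale; but no ingredient notice is displayed, so (e) is unavailable.
No exception applies. The general rule governs.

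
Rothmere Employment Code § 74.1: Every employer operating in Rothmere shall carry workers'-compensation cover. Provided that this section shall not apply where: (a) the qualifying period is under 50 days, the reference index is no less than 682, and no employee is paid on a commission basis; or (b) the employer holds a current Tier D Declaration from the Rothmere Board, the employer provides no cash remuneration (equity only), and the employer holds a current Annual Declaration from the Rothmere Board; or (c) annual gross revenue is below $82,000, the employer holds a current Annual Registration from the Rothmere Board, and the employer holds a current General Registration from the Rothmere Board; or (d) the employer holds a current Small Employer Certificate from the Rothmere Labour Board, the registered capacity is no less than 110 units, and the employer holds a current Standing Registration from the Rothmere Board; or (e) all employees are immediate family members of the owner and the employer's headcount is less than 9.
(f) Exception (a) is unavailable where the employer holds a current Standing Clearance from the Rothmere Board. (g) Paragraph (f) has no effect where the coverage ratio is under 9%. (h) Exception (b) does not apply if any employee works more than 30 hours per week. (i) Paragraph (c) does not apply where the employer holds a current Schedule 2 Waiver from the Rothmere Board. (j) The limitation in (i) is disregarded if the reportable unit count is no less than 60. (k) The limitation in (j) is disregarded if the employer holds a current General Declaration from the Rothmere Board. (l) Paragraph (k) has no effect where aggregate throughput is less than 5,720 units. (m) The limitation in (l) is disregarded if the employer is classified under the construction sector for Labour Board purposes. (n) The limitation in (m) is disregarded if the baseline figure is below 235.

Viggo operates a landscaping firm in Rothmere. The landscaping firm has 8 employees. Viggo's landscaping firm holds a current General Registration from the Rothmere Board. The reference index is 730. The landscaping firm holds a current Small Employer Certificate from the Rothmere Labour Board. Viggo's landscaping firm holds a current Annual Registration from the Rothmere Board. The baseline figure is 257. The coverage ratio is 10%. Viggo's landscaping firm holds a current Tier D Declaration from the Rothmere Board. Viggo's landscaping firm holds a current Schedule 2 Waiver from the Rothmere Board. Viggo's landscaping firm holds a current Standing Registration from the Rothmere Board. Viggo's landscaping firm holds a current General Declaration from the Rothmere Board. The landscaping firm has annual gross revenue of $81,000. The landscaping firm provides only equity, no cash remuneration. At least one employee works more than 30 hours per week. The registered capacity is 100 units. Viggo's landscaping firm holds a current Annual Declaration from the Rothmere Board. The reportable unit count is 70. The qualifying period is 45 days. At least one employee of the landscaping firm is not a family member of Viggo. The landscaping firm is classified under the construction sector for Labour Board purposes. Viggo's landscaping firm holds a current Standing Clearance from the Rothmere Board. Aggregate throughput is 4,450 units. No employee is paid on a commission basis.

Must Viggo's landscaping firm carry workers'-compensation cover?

Exception (a)'s conditions are all satisfied: the qualifying period is 45 days, under the 50 days limit; the reference index is 730, meeting the 682 threshold; no employee is paid on commission. But applying paragraphs (f)–(g): (f) operates against (a): a current Standing Clearance is held. (g), which would lift (f), is not engaged — the coverage ratio is 10%, not under 9%. So (a) is unavailable.
Exception (b): a current Tier D Declaration is held; remuneration is equity-only; a current Annual Declaration is held — every condition holds. But: (h) operates against (b): at least one employee exceeds 30 hours/week. Exception (b) does not apply.
All of (c)'s requirements are met (annual gross revenue is $81,000, below the $82,000 limit; a current Annual Registration is held; a current General Registration is held). But: (i) is engaged — a current Schedule 2 Waiver is held. (j) is triggered (the reportable unit count is 70, meeting the 60 threshold), but is overridden by (k): (k) applies — a current General Declaration is held. (l) would limit (k) — aggregate throughput is 4,450 units, less than the 5,720 units limit — but (m) sets (l) aside: (m) applies — the landscaping firm is classified under the construction sector. (n) is not engaged (the baseline figure is 257, not below 235), so (m) stands. Exception (c) does not apply.
Exception (d) does not apply: the registered capacity is 100 units, short of 110 units.
Exception (e) fails — at least one employee is not a family member.
Every exception is unavailable, so the rule governs.

Yes — Viggo's landscaping firm must carry workers'-compensation cover.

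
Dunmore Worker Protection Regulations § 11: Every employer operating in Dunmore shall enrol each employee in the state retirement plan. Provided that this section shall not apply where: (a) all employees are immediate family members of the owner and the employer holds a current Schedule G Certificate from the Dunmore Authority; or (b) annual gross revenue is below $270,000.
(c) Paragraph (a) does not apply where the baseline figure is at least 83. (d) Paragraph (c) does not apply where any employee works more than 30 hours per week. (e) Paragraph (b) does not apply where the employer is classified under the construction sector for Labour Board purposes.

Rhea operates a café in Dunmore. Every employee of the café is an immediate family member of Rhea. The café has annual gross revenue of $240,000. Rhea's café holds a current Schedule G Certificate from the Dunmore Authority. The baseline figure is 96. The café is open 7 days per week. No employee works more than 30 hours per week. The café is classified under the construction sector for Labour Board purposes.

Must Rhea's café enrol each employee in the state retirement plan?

Exception (a)'s conditions are all satisfied: every employee is an immediate family member; a current Schedule G Certificate is held. However, paragraphs (c)–(d) must be considered: (c) operates against (a): the baseline figure is 96, meeting the 83 threshold. (d) is not triggered (no employee exceeds 30 hours/week), so (c) stands. Exception (a) does not apply.
Exception (b): annual gross revenue is $240,000, below the $270,000 limit — every condition holds. But: (e) operates against (b): the café is classified under the construction sector. Exception (b) does not apply.
No exception is made out. Rhea's café falls within the general rule.

Yes — Rhea's café must enrol each employee in the state retirement plan.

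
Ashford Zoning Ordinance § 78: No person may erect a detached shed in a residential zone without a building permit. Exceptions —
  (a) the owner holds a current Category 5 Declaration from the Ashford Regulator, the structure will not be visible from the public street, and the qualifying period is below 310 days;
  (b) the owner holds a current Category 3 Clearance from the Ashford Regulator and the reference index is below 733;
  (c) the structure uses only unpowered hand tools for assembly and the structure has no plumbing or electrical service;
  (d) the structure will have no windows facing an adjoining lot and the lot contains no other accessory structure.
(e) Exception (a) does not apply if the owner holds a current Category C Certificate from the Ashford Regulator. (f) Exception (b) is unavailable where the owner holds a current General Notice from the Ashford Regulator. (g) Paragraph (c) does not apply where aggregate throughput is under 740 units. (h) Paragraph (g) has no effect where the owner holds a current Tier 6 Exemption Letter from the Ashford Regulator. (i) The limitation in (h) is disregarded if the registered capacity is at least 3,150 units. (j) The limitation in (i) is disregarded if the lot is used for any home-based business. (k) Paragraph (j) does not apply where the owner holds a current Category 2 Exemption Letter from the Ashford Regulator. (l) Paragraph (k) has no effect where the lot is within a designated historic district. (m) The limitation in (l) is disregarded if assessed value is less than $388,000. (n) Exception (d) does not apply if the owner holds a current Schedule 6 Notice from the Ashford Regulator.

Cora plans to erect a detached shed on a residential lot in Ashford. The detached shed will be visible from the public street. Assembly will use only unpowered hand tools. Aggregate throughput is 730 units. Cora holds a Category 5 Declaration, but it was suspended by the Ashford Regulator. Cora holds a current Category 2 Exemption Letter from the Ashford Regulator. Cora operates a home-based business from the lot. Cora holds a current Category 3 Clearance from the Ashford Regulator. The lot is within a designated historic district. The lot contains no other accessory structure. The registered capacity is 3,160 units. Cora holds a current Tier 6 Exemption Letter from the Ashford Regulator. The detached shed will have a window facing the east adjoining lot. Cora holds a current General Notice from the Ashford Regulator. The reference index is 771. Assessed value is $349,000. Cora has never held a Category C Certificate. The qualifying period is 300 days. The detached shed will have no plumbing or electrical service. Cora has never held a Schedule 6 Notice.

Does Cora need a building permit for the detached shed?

Exception (a) does not apply: there is no Category 5 Declaration in force.
Exception (b) fails — the reference index is 771, not below 733.
Exception (c): assembly uses only hand tools; there is no plumbing or electrical service — every condition holds. But applying paragraphs (g)–(m): (g) applies — aggregate throughput is 730 units, under the 740 units limit. (h) is triggered (a current Tier 6 Exemption Letter is held), but is displaced by (i): (i) is triggered — the registered capacity is 3,160 units, meeting the 3,150 units threshold. (j) would limit (i) — a home-based business operates on the lot — but (k) sets (j) aside: (k) operates against (j): a current Category 2 Exemption Letter is held. (l) would limit (k) — the lot is in a historic district — but (m) sets (l) aside: (m) operates — assessed value is $349,000, less than the $388,000 limit. (c) is therefore removed.
Exception (d) requires that the structure will have no windows facing an adjoining lot; but a window faces an adjoining lot, so (d) is unavailable.
No exception displaces § 78.

Yes — Cora must obtain a building permit.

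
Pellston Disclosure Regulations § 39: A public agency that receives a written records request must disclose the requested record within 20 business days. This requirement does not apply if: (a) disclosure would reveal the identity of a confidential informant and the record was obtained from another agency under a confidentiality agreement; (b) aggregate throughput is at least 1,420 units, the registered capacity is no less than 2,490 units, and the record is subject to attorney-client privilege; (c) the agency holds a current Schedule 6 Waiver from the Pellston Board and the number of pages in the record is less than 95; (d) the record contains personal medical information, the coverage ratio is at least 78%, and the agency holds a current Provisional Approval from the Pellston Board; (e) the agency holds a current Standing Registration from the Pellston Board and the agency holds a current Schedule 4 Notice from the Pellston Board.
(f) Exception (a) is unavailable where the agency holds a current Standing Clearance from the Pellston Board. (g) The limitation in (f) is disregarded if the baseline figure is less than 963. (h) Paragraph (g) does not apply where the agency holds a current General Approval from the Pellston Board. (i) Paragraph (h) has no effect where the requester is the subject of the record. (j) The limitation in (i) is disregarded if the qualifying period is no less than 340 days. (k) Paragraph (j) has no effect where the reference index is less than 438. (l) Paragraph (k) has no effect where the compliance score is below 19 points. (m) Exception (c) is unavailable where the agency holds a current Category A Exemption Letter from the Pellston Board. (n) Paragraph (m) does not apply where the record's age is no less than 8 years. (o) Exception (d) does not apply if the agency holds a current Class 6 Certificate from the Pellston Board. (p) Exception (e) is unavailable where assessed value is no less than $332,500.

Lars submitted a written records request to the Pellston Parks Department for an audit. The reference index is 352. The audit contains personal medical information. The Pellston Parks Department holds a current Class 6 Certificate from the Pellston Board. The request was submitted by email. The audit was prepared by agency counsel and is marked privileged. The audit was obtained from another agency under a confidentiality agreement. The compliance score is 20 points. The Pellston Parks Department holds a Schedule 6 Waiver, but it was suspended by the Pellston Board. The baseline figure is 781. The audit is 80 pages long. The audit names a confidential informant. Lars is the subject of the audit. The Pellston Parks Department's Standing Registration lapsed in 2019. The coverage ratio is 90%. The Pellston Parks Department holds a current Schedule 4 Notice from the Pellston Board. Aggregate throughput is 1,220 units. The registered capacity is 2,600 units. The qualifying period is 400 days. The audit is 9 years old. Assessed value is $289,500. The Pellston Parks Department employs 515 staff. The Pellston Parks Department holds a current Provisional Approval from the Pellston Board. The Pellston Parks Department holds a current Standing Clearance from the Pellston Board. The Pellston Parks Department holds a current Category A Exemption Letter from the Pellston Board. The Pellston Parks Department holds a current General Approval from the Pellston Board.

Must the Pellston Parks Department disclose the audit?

Exception (a) is satisfied on its face — the audit names a confidential informant; the audit was obtained under a confidentiality agreement. Applying paragraphs (f)–(l): (f) would limit (a) — a current Standing Clearance is held — but (g) sets (f) aside: (g) applies — the baseline figure is 781, less than the 963 limit. (h) applies (a current General Approval is held), but is overridden by (i): (i) applies — Lars is the subject of the audit. (j) operates (the qualifying period is 400 days, meeting the 340 days threshold), but yields to (k): (k) operates against (j): the reference index is 352, less than the 438 limit. (l) is inapplicable (the compliance score is 20 points, not below 19 points), so (k) stands. So (a) applies.
Exception (b) fails — aggregate throughput is 1,220 units, short of 1,420 units.
Exception (c) fails — there is no Schedule 6 Waiver in force.
Exception (d)'s conditions are all satisfied: the audit contains personal medical information; the coverage ratio is 90%, meeting the 78% threshold; a current Provisional Approval is held. But applying paragraph (o): (o) is triggered — a current Class 6 Certificate is held. Exception (d) does not apply.
Exception (e) does not apply: there is no Standing Registration in force.

No — exception (a) applies; the Pellston Parks Department is not required to disclose the audit.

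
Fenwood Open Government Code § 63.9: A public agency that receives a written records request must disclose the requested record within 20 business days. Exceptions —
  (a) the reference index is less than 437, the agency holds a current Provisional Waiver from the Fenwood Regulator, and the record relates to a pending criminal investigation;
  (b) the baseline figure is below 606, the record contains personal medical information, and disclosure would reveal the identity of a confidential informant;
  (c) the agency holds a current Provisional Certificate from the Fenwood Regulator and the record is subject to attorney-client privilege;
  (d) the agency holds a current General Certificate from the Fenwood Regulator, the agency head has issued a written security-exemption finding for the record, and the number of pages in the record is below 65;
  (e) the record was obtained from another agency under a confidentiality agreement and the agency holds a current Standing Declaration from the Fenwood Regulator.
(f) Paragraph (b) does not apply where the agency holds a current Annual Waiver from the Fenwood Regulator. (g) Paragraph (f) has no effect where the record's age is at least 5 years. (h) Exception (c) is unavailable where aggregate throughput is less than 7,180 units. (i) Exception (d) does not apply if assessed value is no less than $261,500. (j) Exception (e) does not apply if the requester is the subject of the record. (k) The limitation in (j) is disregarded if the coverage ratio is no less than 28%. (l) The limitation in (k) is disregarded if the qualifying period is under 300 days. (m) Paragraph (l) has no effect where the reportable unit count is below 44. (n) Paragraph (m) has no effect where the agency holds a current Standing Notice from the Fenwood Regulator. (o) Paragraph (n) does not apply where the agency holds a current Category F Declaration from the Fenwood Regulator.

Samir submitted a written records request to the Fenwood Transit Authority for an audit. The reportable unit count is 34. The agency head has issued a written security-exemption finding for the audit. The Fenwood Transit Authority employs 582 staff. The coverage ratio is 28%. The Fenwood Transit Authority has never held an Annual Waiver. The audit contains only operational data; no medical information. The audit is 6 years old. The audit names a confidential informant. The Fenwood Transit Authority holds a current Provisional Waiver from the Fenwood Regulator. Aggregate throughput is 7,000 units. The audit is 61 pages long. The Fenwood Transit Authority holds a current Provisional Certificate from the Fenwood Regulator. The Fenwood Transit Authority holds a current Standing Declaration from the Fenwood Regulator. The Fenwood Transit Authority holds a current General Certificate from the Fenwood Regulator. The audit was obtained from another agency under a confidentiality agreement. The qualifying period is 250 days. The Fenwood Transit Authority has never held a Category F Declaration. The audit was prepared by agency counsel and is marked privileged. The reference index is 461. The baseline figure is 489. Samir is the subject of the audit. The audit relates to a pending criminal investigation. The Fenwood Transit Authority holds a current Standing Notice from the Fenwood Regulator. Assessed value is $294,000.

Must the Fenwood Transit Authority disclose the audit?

Exception (a) does not apply: the reference index is 461, not less than 437.
Exception (b) does not apply: the audit contains only operational data.
Exception (c)'s conditions are all satisfied: a current Provisional Certificate is held; the audit is privileged. Turning to paragraph (h): (h) operates against (c): aggregate throughput is 7,000 units, less than the 7,180 units limit. So (c) is unavailable.
Exception (d): a current General Certificate is held; a written security-exemption finding has been issued; the number of pages in the record is 61, below the 65 limit — every condition holds. But applying paragraph (i): (i) applies — assessed value is $294,000, meeting the $261,500 threshold. So (d) is unavailable.
Exception (e) is satisfied on its face — the audit was obtained under a confidentiality agreement; a current Standing Declaration is held. But: (j) is triggered — Samir is the subject of the audit. (k) is engaged (the coverage ratio is 28%, meeting the 28% threshold), but is displaced by (l): (l) is triggered — the qualifying period is 250 days, under the 300 days limit. (m) operates (the reportable unit count is 34, below the 44 limit), but is overridden by (n): (n) operates against (m): a current Standing Notice is held. (o) is inapplicable (the Category F Declaration is not current), so (n) stands. Exception (e) does not apply.
Every exception is unavailable, so the rule governs.

Yes — the Fenwood Transit Authority must disclose the audit.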